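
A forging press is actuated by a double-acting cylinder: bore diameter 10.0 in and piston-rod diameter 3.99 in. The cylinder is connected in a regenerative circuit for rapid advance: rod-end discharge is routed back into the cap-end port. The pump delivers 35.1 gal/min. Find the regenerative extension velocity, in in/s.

In regeneration the rod-end outflow joins the pump flow into the cap end, so the net volume the pump must supply per unit advance equals the rod cross-section area.
Rod cross-section A_rod = π/4 × (3.99 in)² = 12.50 in^2
v = Q_pump / A_rod

v ≈ 10.8 in/s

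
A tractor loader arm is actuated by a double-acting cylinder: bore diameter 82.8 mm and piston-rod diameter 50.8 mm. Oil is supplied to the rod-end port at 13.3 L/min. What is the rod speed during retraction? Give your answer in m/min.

Rod-side annular area A_ann = π/4 × (82.8² − 50.8²) = 3358 mm^2
Flow into the rod-end port fills the annular volume.
v = Q / A

v ≈ 3.96 m/min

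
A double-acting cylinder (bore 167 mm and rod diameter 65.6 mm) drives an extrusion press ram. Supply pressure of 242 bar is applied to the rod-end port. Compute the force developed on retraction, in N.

F ≈ 4.48e5 N

Rod-side annular area A_ann = π/4 × (167² − 65.6²) = 18520 mm^2
On retraction the pressure acts on the annular area (bore minus rod).
F = P × A_ann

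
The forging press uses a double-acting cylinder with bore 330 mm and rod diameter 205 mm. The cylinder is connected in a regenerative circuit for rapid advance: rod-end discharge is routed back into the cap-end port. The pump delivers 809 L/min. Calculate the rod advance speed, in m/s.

v ≈ 0.409 m/s

In regeneration the rod-end outflow joins the pump flow into the cap end, so the net volume the pump must supply per unit advance equals the rod cross-section area.
Rod cross-section A_rod = π/4 × (205 mm)² = 33010 mm^2
v = Q_pump / A_rod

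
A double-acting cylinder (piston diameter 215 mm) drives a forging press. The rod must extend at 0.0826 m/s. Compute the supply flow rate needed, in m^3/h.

Cap-side area A_cap = π/4 × (215 mm)² = 36310 mm^2
Q = A × v

Q ≈ 10.8 m^3/h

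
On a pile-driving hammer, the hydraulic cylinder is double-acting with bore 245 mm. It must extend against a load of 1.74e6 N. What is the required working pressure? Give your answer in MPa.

P ≈ 36.9 MPa

Cap-side area A_cap = π/4 × (245 mm)² = 47140 mm^2
P = F / A = 1.74e6 N / A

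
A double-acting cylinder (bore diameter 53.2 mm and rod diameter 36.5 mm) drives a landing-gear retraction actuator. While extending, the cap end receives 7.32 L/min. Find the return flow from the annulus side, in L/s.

Cap-side area A_cap = π/4 × (53.2 mm)² = 2223 mm^2
Rod-side annular area A_ann = π/4 × (53.2² − 36.5²) = 1177 mm^2
Piston speed v = Q_in/A_cap; rod-end outflow Q_out = v × A_ann = Q_in × A_ann/A_cap.

Q_out ≈ 0.0646 L/s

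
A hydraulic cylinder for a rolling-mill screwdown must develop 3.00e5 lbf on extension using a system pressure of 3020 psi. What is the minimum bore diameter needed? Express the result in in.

Extension force acts on the full piston face: F = P × (π/4)D².
D = √(4F / (πP)) = √(4 × 3.00e5 lbf / (π × 3020 psi))

D ≈ 11.2 in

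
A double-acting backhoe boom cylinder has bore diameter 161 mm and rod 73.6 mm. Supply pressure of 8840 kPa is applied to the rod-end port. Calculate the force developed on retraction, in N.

F ≈ 1.42e5 N

Rod-side annular area A_ann = π/4 × (161² − 73.6²) = 16100 mm^2
On retraction the pressure acts on the annular area (bore minus rod).
F = P × A_ann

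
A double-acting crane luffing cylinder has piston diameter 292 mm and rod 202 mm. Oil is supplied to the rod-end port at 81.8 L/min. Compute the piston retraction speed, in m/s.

v ≈ 0.0390 m/s

Rod-side annular area A_ann = π/4 × (292² − 202²) = 34920 mm^2
Flow into the rod-end port fills the annular volume.
v = Q / A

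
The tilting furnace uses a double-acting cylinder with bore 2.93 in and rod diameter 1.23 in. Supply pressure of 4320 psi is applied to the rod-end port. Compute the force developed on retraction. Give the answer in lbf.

F ≈ 24000 lbf

Rod-side annular area A_ann = π/4 × (2.93² − 1.23²) = 5.554 in^2
On retraction the pressure acts on the annular area (bore minus rod).
F = P × A_ann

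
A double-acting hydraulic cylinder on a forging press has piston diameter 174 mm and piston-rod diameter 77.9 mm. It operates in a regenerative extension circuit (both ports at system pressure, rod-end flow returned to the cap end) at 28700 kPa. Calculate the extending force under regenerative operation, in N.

F ≈ 1.37e5 N

With equal pressure on both faces, forces on the annular region cancel; the net push is pressure × rod cross-section.
Rod cross-section A_rod = π/4 × (77.9 mm)² = 4766 mm^2
F = P × A_rod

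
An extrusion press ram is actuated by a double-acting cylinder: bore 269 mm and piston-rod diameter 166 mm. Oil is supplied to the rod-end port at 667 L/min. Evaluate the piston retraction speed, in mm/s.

v ≈ 316 mm/s

Rod-side annular area A_ann = π/4 × (269² − 166²) = 35190 mm^2
Flow into the rod-end port fills the annular volume.
v = Q / A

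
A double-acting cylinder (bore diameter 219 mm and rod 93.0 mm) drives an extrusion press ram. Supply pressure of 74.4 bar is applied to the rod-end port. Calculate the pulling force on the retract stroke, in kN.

F ≈ 230 kN

Rod-side annular area A_ann = π/4 × (219² − 93.0²) = 30880 mm^2
On retraction the pressure acts on the annular area (bore minus rod).
F = P × A_ann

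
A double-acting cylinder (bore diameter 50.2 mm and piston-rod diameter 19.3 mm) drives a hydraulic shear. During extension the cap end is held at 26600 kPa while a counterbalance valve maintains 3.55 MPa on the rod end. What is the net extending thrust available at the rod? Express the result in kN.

F ≈ 46.7 kN

Cap-side area A_cap = π/4 × (50.2 mm)² = 1979 mm^2
Rod-side annular area A_ann = π/4 × (50.2² − 19.3²) = 1687 mm^2
Net thrust = P_cap·A_cap − P_rod·A_ann = 52.65 kN − 5.988 kN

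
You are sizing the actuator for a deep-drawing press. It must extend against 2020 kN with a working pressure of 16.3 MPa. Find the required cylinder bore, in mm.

Extension force acts on the full piston face: F = P × (π/4)D².
D = √(4F / (πP)) = √(4 × 2020 kN / (π × 16.3 MPa))

D ≈ 397 mm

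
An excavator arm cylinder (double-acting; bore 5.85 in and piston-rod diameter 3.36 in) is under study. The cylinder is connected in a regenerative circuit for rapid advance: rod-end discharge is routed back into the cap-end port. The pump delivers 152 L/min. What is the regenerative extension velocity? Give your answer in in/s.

In regeneration the rod-end outflow joins the pump flow into the cap end, so the net volume the pump must supply per unit advance equals the rod cross-section area.
Rod cross-section A_rod = π/4 × (3.36 in)² = 8.867 in^2
v = Q_pump / A_rod

v ≈ 17.4 in/s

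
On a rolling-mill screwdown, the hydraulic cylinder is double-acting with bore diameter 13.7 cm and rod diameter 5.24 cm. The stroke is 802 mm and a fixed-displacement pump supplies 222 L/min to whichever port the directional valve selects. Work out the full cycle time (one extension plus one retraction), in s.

t ≈ 5.92 s

Cap-side area A_cap = π/4 × (13.7 cm)² = 147.4 cm^2
Rod-side annular area A_ann = π/4 × (13.7² − 5.24²) = 125.8 cm^2
t_ext = A_cap·L/Q = 3.195 s
t_ret = A_ann·L/Q = 2.728 s
t_cycle = t_ext + t_ret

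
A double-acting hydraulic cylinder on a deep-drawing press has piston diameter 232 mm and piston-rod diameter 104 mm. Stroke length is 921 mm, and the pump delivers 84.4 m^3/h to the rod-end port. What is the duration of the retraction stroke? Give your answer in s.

Rod-side annular area A_ann = π/4 × (232² − 104²) = 33780 mm^2
Swept volume V = A × L; t = V / Q = A·L / Q

t ≈ 1.33 s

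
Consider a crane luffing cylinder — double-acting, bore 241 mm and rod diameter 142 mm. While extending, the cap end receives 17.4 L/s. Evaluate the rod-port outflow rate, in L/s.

Q_out ≈ 11.4 L/s

Cap-side area A_cap = π/4 × (241 mm)² = 45620 mm^2
Rod-side annular area A_ann = π/4 × (241² − 142²) = 29780 mm^2
Piston speed v = Q_in/A_cap; rod-end outflow Q_out = v × A_ann = Q_in × A_ann/A_cap.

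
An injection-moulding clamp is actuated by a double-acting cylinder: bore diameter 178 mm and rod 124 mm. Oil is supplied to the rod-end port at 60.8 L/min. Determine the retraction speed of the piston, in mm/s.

Rod-side annular area A_ann = π/4 × (178² − 124²) = 12810 mm^2
Flow into the rod-end port fills the annular volume.
v = Q / A

v ≈ 79.1 mm/s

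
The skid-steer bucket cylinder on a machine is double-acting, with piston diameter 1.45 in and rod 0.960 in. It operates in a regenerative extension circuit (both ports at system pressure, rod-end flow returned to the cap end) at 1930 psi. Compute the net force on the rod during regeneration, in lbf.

F ≈ 1400 lbf

With equal pressure on both faces, forces on the annular region cancel; the net push is pressure × rod cross-section.
Rod cross-section A_rod = π/4 × (0.960 in)² = 0.7238 in^2
F = P × A_rod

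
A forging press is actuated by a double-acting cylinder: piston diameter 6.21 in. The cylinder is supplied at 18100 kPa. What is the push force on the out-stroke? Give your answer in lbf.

F ≈ 79500 lbf

Cap-side area A_cap = π/4 × (6.21 in)² = 30.29 in^2
F = P × A_cap = 18100 kPa × A_cap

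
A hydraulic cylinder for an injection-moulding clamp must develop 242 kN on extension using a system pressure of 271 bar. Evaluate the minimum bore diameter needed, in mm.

Extension force acts on the full piston face: F = P × (π/4)D².
D = √(4F / (πP)) = √(4 × 242 kN / (π × 271 bar))

D ≈ 107 mm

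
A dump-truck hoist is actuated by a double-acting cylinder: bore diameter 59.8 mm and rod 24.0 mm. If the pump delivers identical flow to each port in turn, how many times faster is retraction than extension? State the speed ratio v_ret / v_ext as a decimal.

Cap-side area A_cap = π/4 × (59.8 mm)² = 2809 mm^2
Rod-side annular area A_ann = π/4 × (59.8² − 24.0²) = 2356 mm^2
For equal Q, v ∝ 1/A, so v_ret/v_ext = A_cap/A_ann.

v_ret/v_ext ≈ 1.19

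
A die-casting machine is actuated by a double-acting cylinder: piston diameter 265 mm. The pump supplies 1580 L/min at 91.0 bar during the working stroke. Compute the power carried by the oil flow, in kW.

Hydraulic power = P × Q

W ≈ 240 kW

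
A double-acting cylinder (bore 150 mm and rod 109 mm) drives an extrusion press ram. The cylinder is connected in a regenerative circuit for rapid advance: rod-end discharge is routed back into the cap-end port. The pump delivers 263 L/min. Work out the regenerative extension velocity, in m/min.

v ≈ 28.2 m/min

In regeneration the rod-end outflow joins the pump flow into the cap end, so the net volume the pump must supply per unit advance equals the rod cross-section area.
Rod cross-section A_rod = π/4 × (109 mm)² = 9331 mm^2
v = Q_pump / A_rod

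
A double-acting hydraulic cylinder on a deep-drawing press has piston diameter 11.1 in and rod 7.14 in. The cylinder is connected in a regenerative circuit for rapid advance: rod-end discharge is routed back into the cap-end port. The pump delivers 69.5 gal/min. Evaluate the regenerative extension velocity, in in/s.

In regeneration the rod-end outflow joins the pump flow into the cap end, so the net volume the pump must supply per unit advance equals the rod cross-section area.
Rod cross-section A_rod = π/4 × (7.14 in)² = 40.04 in^2
v = Q_pump / A_rod

v ≈ 6.68 in/s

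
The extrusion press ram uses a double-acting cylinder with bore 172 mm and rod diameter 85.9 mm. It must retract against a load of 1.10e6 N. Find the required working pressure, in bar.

Rod-side annular area A_ann = π/4 × (172² − 85.9²) = 17440 mm^2
Retraction: pressure acts on the annular area.
P = F / A = 1.10e6 N / A

P ≈ 631 bar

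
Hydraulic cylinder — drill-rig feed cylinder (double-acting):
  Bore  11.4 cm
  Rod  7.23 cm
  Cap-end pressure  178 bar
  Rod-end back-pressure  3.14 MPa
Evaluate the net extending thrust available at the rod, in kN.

Cap-side area A_cap = π/4 × (11.4 cm)² = 102.1 cm^2
Rod-side annular area A_ann = π/4 × (11.4² − 7.23²) = 61.02 cm^2
Net thrust = P_cap·A_cap − P_rod·A_ann = 181.7 kN − 19.16 kN

F ≈ 163 kN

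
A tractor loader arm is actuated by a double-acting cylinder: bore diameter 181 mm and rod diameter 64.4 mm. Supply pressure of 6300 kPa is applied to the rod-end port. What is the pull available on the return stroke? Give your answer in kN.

F ≈ 142 kN

Rod-side annular area A_ann = π/4 × (181² − 64.4²) = 22470 mm^2
On retraction the pressure acts on the annular area (bore minus rod).
F = P × A_ann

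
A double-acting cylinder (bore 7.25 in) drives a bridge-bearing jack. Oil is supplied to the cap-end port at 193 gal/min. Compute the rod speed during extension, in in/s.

v ≈ 18.0 in/s

Cap-side area A_cap = π/4 × (7.25 in)² = 41.28 in^2
v = Q / A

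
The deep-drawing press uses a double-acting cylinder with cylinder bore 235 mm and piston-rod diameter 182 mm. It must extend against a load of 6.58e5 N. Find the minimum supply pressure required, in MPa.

P ≈ 15.2 MPa

Cap-side area A_cap = π/4 × (235 mm)² = 43370 mm^2
P = F / A = 6.58e5 N / A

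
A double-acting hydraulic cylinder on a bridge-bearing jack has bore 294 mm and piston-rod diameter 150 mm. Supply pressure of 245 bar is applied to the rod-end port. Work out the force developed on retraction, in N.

F ≈ 1.23e6 N

Rod-side annular area A_ann = π/4 × (294² − 150²) = 50220 mm^2
On retraction the pressure acts on the annular area (bore minus rod).
F = P × A_ann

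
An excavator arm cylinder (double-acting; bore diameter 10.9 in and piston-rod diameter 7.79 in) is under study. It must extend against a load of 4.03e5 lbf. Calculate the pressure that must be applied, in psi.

Cap-side area A_cap = π/4 × (10.9 in)² = 93.31 in^2
P = F / A = 4.03e5 lbf / A

P ≈ 4320 psi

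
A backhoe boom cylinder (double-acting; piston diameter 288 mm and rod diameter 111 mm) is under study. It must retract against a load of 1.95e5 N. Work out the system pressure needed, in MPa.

Rod-side annular area A_ann = π/4 × (288² − 111²) = 55470 mm^2
Retraction: pressure acts on the annular area.
P = F / A = 1.95e5 N / A

P ≈ 3.52 MPa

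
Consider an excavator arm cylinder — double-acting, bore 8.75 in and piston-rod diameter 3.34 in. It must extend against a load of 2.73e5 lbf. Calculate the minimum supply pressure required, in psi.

P ≈ 4540 psi

Cap-side area A_cap = π/4 × (8.75 in)² = 60.13 in^2
P = F / A = 2.73e5 lbf / A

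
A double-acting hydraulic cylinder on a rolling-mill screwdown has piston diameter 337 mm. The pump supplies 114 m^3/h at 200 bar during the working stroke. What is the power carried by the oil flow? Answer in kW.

Hydraulic power = P × Q

W ≈ 633 kW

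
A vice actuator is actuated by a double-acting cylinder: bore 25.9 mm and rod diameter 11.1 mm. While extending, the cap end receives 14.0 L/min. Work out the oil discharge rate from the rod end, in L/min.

Cap-side area A_cap = π/4 × (25.9 mm)² = 526.9 mm^2
Rod-side annular area A_ann = π/4 × (25.9² − 11.1²) = 430.1 mm^2
Piston speed v = Q_in/A_cap; rod-end outflow Q_out = v × A_ann = Q_in × A_ann/A_cap.

Q_out ≈ 11.4 L/min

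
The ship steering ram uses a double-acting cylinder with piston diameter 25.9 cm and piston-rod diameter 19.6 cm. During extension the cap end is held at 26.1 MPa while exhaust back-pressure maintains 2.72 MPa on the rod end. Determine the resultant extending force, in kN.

Cap-side area A_cap = π/4 × (25.9 cm)² = 526.9 cm^2
Rod-side annular area A_ann = π/4 × (25.9² − 19.6²) = 225.1 cm^2
Net thrust = P_cap·A_cap − P_rod·A_ann = 1375 kN − 61.24 kN

F ≈ 1310 kN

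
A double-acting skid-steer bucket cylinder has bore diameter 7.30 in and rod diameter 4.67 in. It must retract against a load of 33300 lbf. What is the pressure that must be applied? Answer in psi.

Rod-side annular area A_ann = π/4 × (7.30² − 4.67²) = 24.73 in^2
Retraction: pressure acts on the annular area.
P = F / A = 33300 lbf / A

P ≈ 1350 psi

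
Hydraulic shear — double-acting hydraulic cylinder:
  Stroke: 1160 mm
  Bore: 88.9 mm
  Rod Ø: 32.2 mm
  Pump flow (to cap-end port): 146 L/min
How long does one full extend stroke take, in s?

Cap-side area A_cap = π/4 × (88.9 mm)² = 6207 mm^2
Swept volume V = A × L; t = V / Q = A·L / Q

t ≈ 2.96 s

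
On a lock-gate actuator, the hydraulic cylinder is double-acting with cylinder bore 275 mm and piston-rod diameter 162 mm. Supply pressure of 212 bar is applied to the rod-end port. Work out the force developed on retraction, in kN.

F ≈ 822 kN

Rod-side annular area A_ann = π/4 × (275² − 162²) = 38780 mm^2
On retraction the pressure acts on the annular area (bore minus rod).
F = P × A_ann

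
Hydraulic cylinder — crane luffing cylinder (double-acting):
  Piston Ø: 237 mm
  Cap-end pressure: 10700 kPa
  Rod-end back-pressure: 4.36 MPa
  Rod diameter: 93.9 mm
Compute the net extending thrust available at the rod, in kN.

Cap-side area A_cap = π/4 × (237 mm)² = 44120 mm^2
Rod-side annular area A_ann = π/4 × (237² − 93.9²) = 37190 mm^2
Net thrust = P_cap·A_cap − P_rod·A_ann = 472.0 kN − 162.1 kN

F ≈ 310 kN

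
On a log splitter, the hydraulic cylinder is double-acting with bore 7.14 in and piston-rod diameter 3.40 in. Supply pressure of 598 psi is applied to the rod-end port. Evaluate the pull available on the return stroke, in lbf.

Rod-side annular area A_ann = π/4 × (7.14² − 3.40²) = 30.96 in^2
On retraction the pressure acts on the annular area (bore minus rod).
F = P × A_ann

F ≈ 18500 lbf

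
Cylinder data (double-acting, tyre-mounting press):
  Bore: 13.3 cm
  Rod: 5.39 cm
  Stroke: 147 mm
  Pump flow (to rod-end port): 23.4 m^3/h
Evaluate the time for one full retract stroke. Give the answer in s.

Rod-side annular area A_ann = π/4 × (13.3² − 5.39²) = 116.1 cm^2
Swept volume V = A × L; t = V / Q = A·L / Q

t ≈ 0.263 s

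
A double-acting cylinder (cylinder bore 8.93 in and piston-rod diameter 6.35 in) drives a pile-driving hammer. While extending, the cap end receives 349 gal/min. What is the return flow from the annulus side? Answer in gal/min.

Q_out ≈ 173 gal/min

Cap-side area A_cap = π/4 × (8.93 in)² = 62.63 in^2
Rod-side annular area A_ann = π/4 × (8.93² − 6.35²) = 30.96 in^2
Piston speed v = Q_in/A_cap; rod-end outflow Q_out = v × A_ann = Q_in × A_ann/A_cap.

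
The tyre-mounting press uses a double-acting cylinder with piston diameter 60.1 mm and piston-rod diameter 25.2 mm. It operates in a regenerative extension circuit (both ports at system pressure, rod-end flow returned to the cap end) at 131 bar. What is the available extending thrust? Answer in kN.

F ≈ 6.53 kN

With equal pressure on both faces, forces on the annular region cancel; the net push is pressure × rod cross-section.
Rod cross-section A_rod = π/4 × (25.2 mm)² = 498.8 mm^2
F = P × A_rod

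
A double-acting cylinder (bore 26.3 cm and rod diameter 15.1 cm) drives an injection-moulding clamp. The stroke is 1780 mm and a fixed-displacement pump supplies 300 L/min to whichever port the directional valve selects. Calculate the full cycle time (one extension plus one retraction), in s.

Cap-side area A_cap = π/4 × (26.3 cm)² = 543.3 cm^2
Rod-side annular area A_ann = π/4 × (26.3² − 15.1²) = 364.2 cm^2
t_ext = A_cap·L/Q = 19.34 s
t_ret = A_ann·L/Q = 12.96 s
t_cycle = t_ext + t_ret

t ≈ 32.3 s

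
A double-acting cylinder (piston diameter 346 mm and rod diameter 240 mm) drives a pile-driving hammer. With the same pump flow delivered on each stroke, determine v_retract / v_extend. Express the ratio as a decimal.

v_ret/v_ext ≈ 1.93

Cap-side area A_cap = π/4 × (346 mm)² = 94020 mm^2
Rod-side annular area A_ann = π/4 × (346² − 240²) = 48790 mm^2
For equal Q, v ∝ 1/A, so v_ret/v_ext = A_cap/A_ann.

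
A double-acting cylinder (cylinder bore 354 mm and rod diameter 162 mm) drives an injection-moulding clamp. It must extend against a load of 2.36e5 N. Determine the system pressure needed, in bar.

Cap-side area A_cap = π/4 × (354 mm)² = 98420 mm^2
P = F / A = 2.36e5 N / A

P ≈ 24.0 bar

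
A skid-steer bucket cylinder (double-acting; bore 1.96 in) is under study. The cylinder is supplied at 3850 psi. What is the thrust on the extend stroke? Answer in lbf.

F ≈ 11600 lbf

Cap-side area A_cap = π/4 × (1.96 in)² = 3.017 in^2
F = P × A_cap = 3850 psi × A_cap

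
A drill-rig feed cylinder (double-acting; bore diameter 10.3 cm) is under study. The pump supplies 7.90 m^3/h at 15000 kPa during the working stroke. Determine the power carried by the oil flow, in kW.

W ≈ 32.9 kW

Hydraulic power = P × Q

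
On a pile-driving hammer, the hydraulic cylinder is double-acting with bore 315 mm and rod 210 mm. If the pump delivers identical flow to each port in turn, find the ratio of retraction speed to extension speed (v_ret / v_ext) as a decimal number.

Cap-side area A_cap = π/4 × (315 mm)² = 77930 mm^2
Rod-side annular area A_ann = π/4 × (315² − 210²) = 43300 mm^2
For equal Q, v ∝ 1/A, so v_ret/v_ext = A_cap/A_ann.

v_ret/v_ext ≈ 1.80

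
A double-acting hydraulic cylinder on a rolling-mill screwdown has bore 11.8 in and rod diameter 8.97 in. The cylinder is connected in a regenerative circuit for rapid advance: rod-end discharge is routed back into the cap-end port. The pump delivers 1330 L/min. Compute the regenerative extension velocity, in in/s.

In regeneration the rod-end outflow joins the pump flow into the cap end, so the net volume the pump must supply per unit advance equals the rod cross-section area.
Rod cross-section A_rod = π/4 × (8.97 in)² = 63.19 in^2
v = Q_pump / A_rod

v ≈ 21.4 in/s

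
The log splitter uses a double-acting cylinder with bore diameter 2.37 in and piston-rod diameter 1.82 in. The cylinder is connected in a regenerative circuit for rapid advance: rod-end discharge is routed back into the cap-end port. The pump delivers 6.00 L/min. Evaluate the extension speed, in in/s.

In regeneration the rod-end outflow joins the pump flow into the cap end, so the net volume the pump must supply per unit advance equals the rod cross-section area.
Rod cross-section A_rod = π/4 × (1.82 in)² = 2.602 in^2
v = Q_pump / A_rod

v ≈ 2.35 in/s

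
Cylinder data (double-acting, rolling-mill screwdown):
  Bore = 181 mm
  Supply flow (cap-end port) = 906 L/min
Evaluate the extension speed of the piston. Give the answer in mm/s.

Cap-side area A_cap = π/4 × (181 mm)² = 25730 mm^2
v = Q / A

v ≈ 587 mm/s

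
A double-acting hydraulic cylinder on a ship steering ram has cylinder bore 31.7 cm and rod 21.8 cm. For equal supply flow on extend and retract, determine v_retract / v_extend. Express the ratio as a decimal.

v_ret/v_ext ≈ 1.90

Cap-side area A_cap = π/4 × (31.7 cm)² = 789.2 cm^2
Rod-side annular area A_ann = π/4 × (31.7² − 21.8²) = 416.0 cm^2
For equal Q, v ∝ 1/A, so v_ret/v_ext = A_cap/A_ann.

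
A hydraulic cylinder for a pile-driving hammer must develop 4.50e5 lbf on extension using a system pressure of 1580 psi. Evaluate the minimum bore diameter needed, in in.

Extension force acts on the full piston face: F = P × (π/4)D².
D = √(4F / (πP)) = √(4 × 4.50e5 lbf / (π × 1580 psi))

D ≈ 19.0 in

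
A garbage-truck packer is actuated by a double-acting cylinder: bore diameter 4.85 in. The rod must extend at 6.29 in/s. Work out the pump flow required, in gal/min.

Q ≈ 30.2 gal/min

Cap-side area A_cap = π/4 × (4.85 in)² = 18.47 in^2
Q = A × v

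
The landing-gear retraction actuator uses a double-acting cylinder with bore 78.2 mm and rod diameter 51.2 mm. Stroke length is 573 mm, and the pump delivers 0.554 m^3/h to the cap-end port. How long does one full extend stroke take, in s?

Cap-side area A_cap = π/4 × (78.2 mm)² = 4803 mm^2
Swept volume V = A × L; t = V / Q = A·L / Q

t ≈ 17.9 s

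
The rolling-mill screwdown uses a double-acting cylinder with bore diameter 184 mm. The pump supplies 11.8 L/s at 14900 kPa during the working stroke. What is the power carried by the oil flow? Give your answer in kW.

W ≈ 176 kW

Hydraulic power = P × Q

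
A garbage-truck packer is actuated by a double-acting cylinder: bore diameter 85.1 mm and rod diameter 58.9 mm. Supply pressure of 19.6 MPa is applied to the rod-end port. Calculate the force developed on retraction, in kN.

F ≈ 58.1 kN

Rod-side annular area A_ann = π/4 × (85.1² − 58.9²) = 2963 mm^2
On retraction the pressure acts on the annular area (bore minus rod).
F = P × A_ann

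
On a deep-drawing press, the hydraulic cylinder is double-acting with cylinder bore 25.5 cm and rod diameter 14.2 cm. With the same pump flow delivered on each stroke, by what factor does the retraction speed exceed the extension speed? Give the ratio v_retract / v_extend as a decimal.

Cap-side area A_cap = π/4 × (25.5 cm)² = 510.7 cm^2
Rod-side annular area A_ann = π/4 × (25.5² − 14.2²) = 352.3 cm^2
For equal Q, v ∝ 1/A, so v_ret/v_ext = A_cap/A_ann.

v_ret/v_ext ≈ 1.45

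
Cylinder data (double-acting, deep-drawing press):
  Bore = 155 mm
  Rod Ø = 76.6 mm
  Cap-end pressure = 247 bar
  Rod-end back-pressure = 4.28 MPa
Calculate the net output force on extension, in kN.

F ≈ 405 kN

Cap-side area A_cap = π/4 × (155 mm)² = 18870 mm^2
Rod-side annular area A_ann = π/4 × (155² − 76.6²) = 14260 mm^2
Net thrust = P_cap·A_cap − P_rod·A_ann = 466.1 kN − 61.04 kN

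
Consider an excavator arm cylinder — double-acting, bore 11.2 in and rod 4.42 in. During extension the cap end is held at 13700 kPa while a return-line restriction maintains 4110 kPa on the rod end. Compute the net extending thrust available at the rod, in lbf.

Cap-side area A_cap = π/4 × (11.2 in)² = 98.52 in^2
Rod-side annular area A_ann = π/4 × (11.2² − 4.42²) = 83.18 in^2
Net thrust = P_cap·A_cap − P_rod·A_ann = 1.958e5 lbf − 49580 lbf

F ≈ 1.46e5 lbf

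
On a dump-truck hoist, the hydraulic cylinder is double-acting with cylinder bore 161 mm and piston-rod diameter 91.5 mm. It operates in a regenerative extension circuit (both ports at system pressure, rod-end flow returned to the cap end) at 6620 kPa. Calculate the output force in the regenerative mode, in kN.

F ≈ 43.5 kN

With equal pressure on both faces, forces on the annular region cancel; the net push is pressure × rod cross-section.
Rod cross-section A_rod = π/4 × (91.5 mm)² = 6576 mm^2
F = P × A_rod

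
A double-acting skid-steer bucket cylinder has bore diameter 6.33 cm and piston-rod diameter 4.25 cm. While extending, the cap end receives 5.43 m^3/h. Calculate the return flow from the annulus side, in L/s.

Cap-side area A_cap = π/4 × (6.33 cm)² = 31.47 cm^2
Rod-side annular area A_ann = π/4 × (6.33² − 4.25²) = 17.28 cm^2
Piston speed v = Q_in/A_cap; rod-end outflow Q_out = v × A_ann = Q_in × A_ann/A_cap.

Q_out ≈ 0.828 L/s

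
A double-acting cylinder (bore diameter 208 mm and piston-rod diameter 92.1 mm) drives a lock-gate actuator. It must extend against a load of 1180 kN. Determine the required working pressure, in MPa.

Cap-side area A_cap = π/4 × (208 mm)² = 33980 mm^2
P = F / A = 1180 kN / A

P ≈ 34.7 MPa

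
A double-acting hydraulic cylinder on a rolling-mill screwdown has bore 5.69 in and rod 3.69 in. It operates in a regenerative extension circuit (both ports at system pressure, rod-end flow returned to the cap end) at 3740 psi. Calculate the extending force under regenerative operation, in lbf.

With equal pressure on both faces, forces on the annular region cancel; the net push is pressure × rod cross-section.
Rod cross-section A_rod = π/4 × (3.69 in)² = 10.69 in^2
F = P × A_rod

F ≈ 40000 lbf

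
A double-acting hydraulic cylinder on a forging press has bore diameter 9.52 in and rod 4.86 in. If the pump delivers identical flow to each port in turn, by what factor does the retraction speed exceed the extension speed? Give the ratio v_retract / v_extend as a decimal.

Cap-side area A_cap = π/4 × (9.52 in)² = 71.18 in^2
Rod-side annular area A_ann = π/4 × (9.52² − 4.86²) = 52.63 in^2
For equal Q, v ∝ 1/A, so v_ret/v_ext = A_cap/A_ann.

v_ret/v_ext ≈ 1.35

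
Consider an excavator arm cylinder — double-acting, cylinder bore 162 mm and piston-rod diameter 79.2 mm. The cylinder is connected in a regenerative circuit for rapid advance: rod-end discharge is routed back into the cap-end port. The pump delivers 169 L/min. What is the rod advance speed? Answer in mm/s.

In regeneration the rod-end outflow joins the pump flow into the cap end, so the net volume the pump must supply per unit advance equals the rod cross-section area.
Rod cross-section A_rod = π/4 × (79.2 mm)² = 4927 mm^2
v = Q_pump / A_rod

v ≈ 572 mm/s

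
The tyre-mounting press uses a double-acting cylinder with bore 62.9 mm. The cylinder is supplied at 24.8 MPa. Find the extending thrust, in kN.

Cap-side area A_cap = π/4 × (62.9 mm)² = 3107 mm^2
F = P × A_cap = 24.8 MPa × A_cap

F ≈ 77.1 kN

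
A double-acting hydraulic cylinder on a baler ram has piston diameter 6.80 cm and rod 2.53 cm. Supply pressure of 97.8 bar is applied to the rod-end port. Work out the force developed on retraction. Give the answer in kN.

Rod-side annular area A_ann = π/4 × (6.80² − 2.53²) = 31.29 cm^2
On retraction the pressure acts on the annular area (bore minus rod).
F = P × A_ann

F ≈ 30.6 kN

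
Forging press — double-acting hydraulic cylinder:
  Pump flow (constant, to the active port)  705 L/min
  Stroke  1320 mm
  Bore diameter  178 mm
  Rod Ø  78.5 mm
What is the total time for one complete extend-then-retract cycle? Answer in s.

Cap-side area A_cap = π/4 × (178 mm)² = 24880 mm^2
Rod-side annular area A_ann = π/4 × (178² − 78.5²) = 20040 mm^2
t_ext = A_cap·L/Q = 2.796 s
t_ret = A_ann·L/Q = 2.252 s
t_cycle = t_ext + t_ret

t ≈ 5.05 s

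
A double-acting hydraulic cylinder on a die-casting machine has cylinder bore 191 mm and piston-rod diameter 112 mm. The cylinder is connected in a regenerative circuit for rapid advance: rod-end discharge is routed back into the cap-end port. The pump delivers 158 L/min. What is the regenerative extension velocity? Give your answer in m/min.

v ≈ 16.0 m/min

In regeneration the rod-end outflow joins the pump flow into the cap end, so the net volume the pump must supply per unit advance equals the rod cross-section area.
Rod cross-section A_rod = π/4 × (112 mm)² = 9852 mm^2
v = Q_pump / A_rod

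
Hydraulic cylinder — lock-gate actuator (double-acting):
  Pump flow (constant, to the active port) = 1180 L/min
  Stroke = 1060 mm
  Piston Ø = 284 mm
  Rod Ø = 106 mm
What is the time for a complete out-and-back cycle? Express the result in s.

Cap-side area A_cap = π/4 × (284 mm)² = 63350 mm^2
Rod-side annular area A_ann = π/4 × (284² − 106²) = 54520 mm^2
t_ext = A_cap·L/Q = 3.414 s
t_ret = A_ann·L/Q = 2.939 s
t_cycle = t_ext + t_ret

t ≈ 6.35 s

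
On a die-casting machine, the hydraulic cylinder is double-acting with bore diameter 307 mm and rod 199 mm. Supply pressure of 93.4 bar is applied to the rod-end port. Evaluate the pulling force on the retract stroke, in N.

F ≈ 4.01e5 N

Rod-side annular area A_ann = π/4 × (307² − 199²) = 42920 mm^2
On retraction the pressure acts on the annular area (bore minus rod).
F = P × A_ann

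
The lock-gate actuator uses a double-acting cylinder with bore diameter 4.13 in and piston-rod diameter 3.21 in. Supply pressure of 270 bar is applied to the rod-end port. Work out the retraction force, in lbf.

F ≈ 20800 lbf

Rod-side annular area A_ann = π/4 × (4.13² − 3.21²) = 5.304 in^2
On retraction the pressure acts on the annular area (bore minus rod).
F = P × A_ann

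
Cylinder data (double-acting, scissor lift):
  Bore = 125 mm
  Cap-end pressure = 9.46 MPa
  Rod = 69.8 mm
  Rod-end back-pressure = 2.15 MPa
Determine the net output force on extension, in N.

Cap-side area A_cap = π/4 × (125 mm)² = 12270 mm^2
Rod-side annular area A_ann = π/4 × (125² − 69.8²) = 8445 mm^2
Net thrust = P_cap·A_cap − P_rod·A_ann = 1.161e5 N − 18160 N

F ≈ 97900 N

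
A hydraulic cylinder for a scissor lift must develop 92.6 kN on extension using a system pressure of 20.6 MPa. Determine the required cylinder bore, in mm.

D ≈ 75.7 mm

Extension force acts on the full piston face: F = P × (π/4)D².
D = √(4F / (πP)) = √(4 × 92.6 kN / (π × 20.6 MPa))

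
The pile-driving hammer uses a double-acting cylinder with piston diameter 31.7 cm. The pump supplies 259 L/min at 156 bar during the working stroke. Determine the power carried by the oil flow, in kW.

Hydraulic power = P × Q

W ≈ 67.3 kW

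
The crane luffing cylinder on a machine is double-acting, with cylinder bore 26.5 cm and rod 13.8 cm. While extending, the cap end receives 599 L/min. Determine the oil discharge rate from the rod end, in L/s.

Q_out ≈ 7.28 L/s

Cap-side area A_cap = π/4 × (26.5 cm)² = 551.5 cm^2
Rod-side annular area A_ann = π/4 × (26.5² − 13.8²) = 402.0 cm^2
Piston speed v = Q_in/A_cap; rod-end outflow Q_out = v × A_ann = Q_in × A_ann/A_cap.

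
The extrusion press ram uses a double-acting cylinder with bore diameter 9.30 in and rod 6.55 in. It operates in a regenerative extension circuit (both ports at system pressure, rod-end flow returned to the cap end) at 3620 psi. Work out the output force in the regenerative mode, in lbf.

With equal pressure on both faces, forces on the annular region cancel; the net push is pressure × rod cross-section.
Rod cross-section A_rod = π/4 × (6.55 in)² = 33.70 in^2
F = P × A_rod

F ≈ 1.22e5 lbf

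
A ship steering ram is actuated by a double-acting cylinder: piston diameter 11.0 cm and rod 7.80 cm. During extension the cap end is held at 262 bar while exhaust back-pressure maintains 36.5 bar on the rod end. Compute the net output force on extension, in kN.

Cap-side area A_cap = π/4 × (11.0 cm)² = 95.03 cm^2
Rod-side annular area A_ann = π/4 × (11.0² − 7.80²) = 47.25 cm^2
Net thrust = P_cap·A_cap − P_rod·A_ann = 249.0 kN − 17.25 kN

F ≈ 232 kN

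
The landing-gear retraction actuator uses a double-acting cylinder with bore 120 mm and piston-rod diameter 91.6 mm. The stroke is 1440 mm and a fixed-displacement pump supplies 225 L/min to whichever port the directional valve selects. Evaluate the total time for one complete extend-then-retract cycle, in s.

Cap-side area A_cap = π/4 × (120 mm)² = 11310 mm^2
Rod-side annular area A_ann = π/4 × (120² − 91.6²) = 4720 mm^2
t_ext = A_cap·L/Q = 4.343 s
t_ret = A_ann·L/Q = 1.812 s
t_cycle = t_ext + t_ret

t ≈ 6.16 s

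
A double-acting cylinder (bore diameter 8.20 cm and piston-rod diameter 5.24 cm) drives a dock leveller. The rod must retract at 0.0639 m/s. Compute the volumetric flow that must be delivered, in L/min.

Q ≈ 12.0 L/min

Rod-side annular area A_ann = π/4 × (8.20² − 5.24²) = 31.25 cm^2
Q = A × v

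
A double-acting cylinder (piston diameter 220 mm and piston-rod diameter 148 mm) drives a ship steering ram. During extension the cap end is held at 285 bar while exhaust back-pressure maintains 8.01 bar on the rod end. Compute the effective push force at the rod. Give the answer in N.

Cap-side area A_cap = π/4 × (220 mm)² = 38010 mm^2
Rod-side annular area A_ann = π/4 × (220² − 148²) = 20810 mm^2
Net thrust = P_cap·A_cap − P_rod·A_ann = 1.083e6 N − 16670 N

F ≈ 1.07e6 N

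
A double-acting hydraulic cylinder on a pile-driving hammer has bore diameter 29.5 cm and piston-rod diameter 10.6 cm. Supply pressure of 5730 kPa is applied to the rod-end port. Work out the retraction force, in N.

F ≈ 3.41e5 N

Rod-side annular area A_ann = π/4 × (29.5² − 10.6²) = 595.2 cm^2
On retraction the pressure acts on the annular area (bore minus rod).
F = P × A_ann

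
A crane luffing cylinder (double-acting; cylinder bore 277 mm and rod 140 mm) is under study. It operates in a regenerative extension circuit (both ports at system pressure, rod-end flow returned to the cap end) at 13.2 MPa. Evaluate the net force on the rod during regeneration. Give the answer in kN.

F ≈ 203 kN

With equal pressure on both faces, forces on the annular region cancel; the net push is pressure × rod cross-section.
Rod cross-section A_rod = π/4 × (140 mm)² = 15390 mm^2
F = P × A_rod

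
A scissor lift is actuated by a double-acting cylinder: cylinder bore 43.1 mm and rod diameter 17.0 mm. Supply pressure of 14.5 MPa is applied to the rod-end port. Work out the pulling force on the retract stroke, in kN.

Rod-side annular area A_ann = π/4 × (43.1² − 17.0²) = 1232 mm^2
On retraction the pressure acts on the annular area (bore minus rod).
F = P × A_ann

F ≈ 17.9 kN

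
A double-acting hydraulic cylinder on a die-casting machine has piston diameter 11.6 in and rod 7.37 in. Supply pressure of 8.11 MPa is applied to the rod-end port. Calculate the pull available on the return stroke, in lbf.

Rod-side annular area A_ann = π/4 × (11.6² − 7.37²) = 63.02 in^2
On retraction the pressure acts on the annular area (bore minus rod).
F = P × A_ann

F ≈ 74100 lbf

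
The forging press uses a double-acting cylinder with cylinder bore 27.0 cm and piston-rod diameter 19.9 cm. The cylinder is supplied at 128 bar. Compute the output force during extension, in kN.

F ≈ 733 kN

Cap-side area A_cap = π/4 × (27.0 cm)² = 572.6 cm^2
F = P × A_cap = 128 bar × A_cap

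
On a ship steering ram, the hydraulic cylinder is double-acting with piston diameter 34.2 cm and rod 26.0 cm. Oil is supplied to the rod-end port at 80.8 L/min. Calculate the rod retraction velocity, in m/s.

v ≈ 0.0347 m/s

Rod-side annular area A_ann = π/4 × (34.2² − 26.0²) = 387.7 cm^2
Flow into the rod-end port fills the annular volume.
v = Q / A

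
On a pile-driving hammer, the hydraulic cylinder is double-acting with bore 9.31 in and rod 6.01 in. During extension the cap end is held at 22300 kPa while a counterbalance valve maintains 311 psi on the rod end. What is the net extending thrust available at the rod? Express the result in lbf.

F ≈ 2.08e5 lbf

Cap-side area A_cap = π/4 × (9.31 in)² = 68.08 in^2
Rod-side annular area A_ann = π/4 × (9.31² − 6.01²) = 39.71 in^2
Net thrust = P_cap·A_cap − P_rod·A_ann = 2.202e5 lbf − 12350 lbf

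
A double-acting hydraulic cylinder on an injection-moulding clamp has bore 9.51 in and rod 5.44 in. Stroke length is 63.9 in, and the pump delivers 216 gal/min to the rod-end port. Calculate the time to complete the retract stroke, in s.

Rod-side annular area A_ann = π/4 × (9.51² − 5.44²) = 47.79 in^2
Swept volume V = A × L; t = V / Q = A·L / Q

t ≈ 3.67 s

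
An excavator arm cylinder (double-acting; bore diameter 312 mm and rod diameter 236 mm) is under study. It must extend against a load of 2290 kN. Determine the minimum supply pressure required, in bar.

Cap-side area A_cap = π/4 × (312 mm)² = 76450 mm^2
P = F / A = 2290 kN / A

P ≈ 300 bar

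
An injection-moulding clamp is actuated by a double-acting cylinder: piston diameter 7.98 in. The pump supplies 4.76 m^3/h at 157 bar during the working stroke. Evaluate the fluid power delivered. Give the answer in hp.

W ≈ 27.8 hp

Hydraulic power = P × Q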